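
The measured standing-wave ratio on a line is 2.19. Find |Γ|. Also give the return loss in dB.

|Γ| ≈ 0.373; return loss ≈ 8.56 dB

|Γ| = (S − 1)/(S + 1) = (2.19 − 1)/(2.19 + 1) = 1.19/3.19
RL = −20·log₁₀|Γ| = −20·log₁₀(0.373)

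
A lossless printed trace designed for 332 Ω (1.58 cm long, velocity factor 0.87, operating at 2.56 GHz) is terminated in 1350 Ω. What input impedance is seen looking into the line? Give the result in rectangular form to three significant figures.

λ = v/f = 0.87·c / 2.56 GHz = 0.102 m
βl = 2π·l/λ = 2π × 0.155 = 55.8°
tan(βl) = tan(55.8°) = 1.47
Z_in = Z_0·(Z_L + jZ_0·tanβl)/(Z_0 + jZ_L·tanβl)
     = 332·(1350 + j488)/(332 + j1990)

Z_in ≈ 116 − j206 Ω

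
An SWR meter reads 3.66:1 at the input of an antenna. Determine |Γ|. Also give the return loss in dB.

|Γ| = (S − 1)/(S + 1) = (3.66 − 1)/(3.66 + 1) = 2.66/4.66
RL = −20·log₁₀|Γ| = −20·log₁₀(0.571)

|Γ| ≈ 0.571; return loss ≈ 4.87 dB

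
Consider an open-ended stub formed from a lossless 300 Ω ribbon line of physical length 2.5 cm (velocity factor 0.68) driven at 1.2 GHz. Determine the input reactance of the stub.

X_in ≈ -227 Ω (capacitive)

λ = v/f = 0.68·c / 1.2 GHz = 0.17 m
βl = 2π·l/λ = 2π × 0.147 = 52.9°
tan(βl) = 1.32
For an open-ended stub, Z_in = −jZ_0·cot(βl) = −jZ_0/tan(βl)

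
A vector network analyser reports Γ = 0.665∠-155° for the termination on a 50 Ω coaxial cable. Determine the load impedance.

Z_L = Z_0·(1 + Γ)/(1 − Γ) = 50·(0.397 − j0.281)/(1.6 + j0.281)

Z_L ≈ 10.5 − j10.6 Ω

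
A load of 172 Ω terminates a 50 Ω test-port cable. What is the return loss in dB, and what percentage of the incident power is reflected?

Γ = (172 − 50)/(172 + 50) = 0.55
RL = −20·log₁₀(0.55) = 5.2 dB
P_refl/P_inc = |Γ|² = 0.302

RL ≈ 5.2 dB; 30.2% of incident power reflected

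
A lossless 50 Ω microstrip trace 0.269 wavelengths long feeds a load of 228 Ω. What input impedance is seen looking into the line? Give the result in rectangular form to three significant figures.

Z_in ≈ 11.1 + j5.71 Ω

βl = 2π × 0.269 = 96.8°
tan(βl) = tan(96.8°) = -8.34
Z_in = Z_0·(Z_L + jZ_0·tanβl)/(Z_0 + jZ_L·tanβl)
     = 50·(228 − j417)/(50 − j1900)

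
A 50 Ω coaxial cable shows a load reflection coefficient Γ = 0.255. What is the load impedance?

Z_L = Z_0·(1 + Γ)/(1 − Γ) = 50·(1.25)/(0.745)

Z_L ≈ 84.2 Ω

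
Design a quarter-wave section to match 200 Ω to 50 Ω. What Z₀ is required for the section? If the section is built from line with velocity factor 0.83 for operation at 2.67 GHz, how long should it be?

Z_qwt ≈ 100 Ω; length ≈ 2.33 cm

Z_qwt = √(Z_0·R_L) = √(50 × 200) = √10000
λ = 0.83·c/f = 0.0933 m, so l = λ/4 = 0.0233 m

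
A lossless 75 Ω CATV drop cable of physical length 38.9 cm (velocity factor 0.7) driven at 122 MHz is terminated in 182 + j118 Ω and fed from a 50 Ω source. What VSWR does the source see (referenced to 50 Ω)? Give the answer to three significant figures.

VSWR ≈ 2.77

λ = v/f = 0.7·c / 122 MHz = 1.72 m
βl = 2π·l/λ = 2π × 0.226 = 81.4°
tan(βl) = 6.58
Z_in = Z_0·(Z_L + jZ_0·tanβl)/(Z_0 + jZ_L·tanβl) = 23.5 − j25.2 Ω
Γ_s = (Z_in − Z_s)/(Z_in + Z_s) = (-26.5 − j25.2)/(73.5 − j25.2), |Γ_s| = 0.47
VSWR = (1 + |Γ_s|)/(1 − |Γ_s|)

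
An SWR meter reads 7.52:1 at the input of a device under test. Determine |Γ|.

|Γ| ≈ 0.765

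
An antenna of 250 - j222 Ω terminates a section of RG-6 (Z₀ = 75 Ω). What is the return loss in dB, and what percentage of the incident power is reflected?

RL ≈ 2.87 dB; 51.6% of incident power reflected

Γ = (175 − j222)/(325 − j222), |Γ| = 0.718
RL = −20·log₁₀(0.718) = 2.87 dB
P_refl/P_inc = |Γ|² = 0.516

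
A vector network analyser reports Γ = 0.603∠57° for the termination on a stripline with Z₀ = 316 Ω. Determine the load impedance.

Z_L ≈ 285 + j452 Ω

Z_L = Z_0·(1 + Γ)/(1 − Γ) = 316·(1.33 + j0.506)/(0.672 − j0.506)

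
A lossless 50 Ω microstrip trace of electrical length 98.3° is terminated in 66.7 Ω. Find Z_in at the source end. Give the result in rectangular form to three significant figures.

tan(βl) = tan(98.3°) = -6.85
Z_in = Z_0·(Z_L + jZ_0·tanβl)/(Z_0 + jZ_L·tanβl)
     = 50·(66.7 − j343)/(50 − j457)

Z_in ≈ 37.8 + j3.16 Ω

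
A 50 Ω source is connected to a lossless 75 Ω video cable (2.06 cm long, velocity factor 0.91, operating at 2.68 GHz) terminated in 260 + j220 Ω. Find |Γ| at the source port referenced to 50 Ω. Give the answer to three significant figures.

λ = v/f = 0.91·c / 2.68 GHz = 0.102 m
βl = 2π·l/λ = 2π × 0.202 = 72.8°
tan(βl) = 3.23
Z_in = Z_0·(Z_L + jZ_0·tanβl)/(Z_0 + jZ_L·tanβl) = 15.1 − j34.6 Ω
Γ_s = (Z_in − Z_s)/(Z_in + Z_s) = (-34.9 − j34.6)/(65.1 − j34.6), |Γ_s| = 0.667

|Γ| ≈ 0.667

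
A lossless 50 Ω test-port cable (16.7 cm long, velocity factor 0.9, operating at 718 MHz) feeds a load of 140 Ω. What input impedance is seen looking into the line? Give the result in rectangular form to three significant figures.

λ = v/f = 0.9·c / 718 MHz = 0.376 m
βl = 2π·l/λ = 2π × 0.444 = 160°
tan(βl) = tan(160°) = -0.366
Z_in = Z_0·(Z_L + jZ_0·tanβl)/(Z_0 + jZ_L·tanβl)
     = 50·(140 − j18.3)/(50 − j51.3)

Z_in ≈ 77.4 + j61.1 Ω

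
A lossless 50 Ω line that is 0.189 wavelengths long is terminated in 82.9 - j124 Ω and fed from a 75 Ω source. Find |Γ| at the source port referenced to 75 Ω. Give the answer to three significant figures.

βl = 2π × 0.189 = 68°
tan(βl) = 2.48
Z_in = Z_0·(Z_L + jZ_0·tanβl)/(Z_0 + jZ_L·tanβl) = 8.71 − j5.01 Ω
Γ_s = (Z_in − Z_s)/(Z_in + Z_s) = (-66.3 − j5.01)/(83.7 − j5.01), |Γ_s| = 0.793

|Γ| ≈ 0.793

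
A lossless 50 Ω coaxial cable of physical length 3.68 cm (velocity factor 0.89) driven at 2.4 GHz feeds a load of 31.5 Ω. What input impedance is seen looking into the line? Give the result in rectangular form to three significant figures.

λ = v/f = 0.89·c / 2.4 GHz = 0.111 m
βl = 2π·l/λ = 2π × 0.331 = 119°
tan(βl) = tan(119°) = -1.8
Z_in = Z_0·(Z_L + jZ_0·tanβl)/(Z_0 + jZ_L·tanβl)
     = 50·(31.5 − j89.9)/(50 − j56.6)

Z_in ≈ 58.4 − j23.7 Ω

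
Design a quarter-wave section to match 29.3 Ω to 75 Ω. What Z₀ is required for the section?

Z_qwt ≈ 46.9 Ω

Z_qwt = √(Z_0·R_L) = √(75 × 29.3) = √2198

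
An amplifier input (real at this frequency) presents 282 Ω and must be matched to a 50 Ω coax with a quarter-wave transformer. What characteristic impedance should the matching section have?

Z_qwt ≈ 119 Ω

Z_qwt = √(Z_0·R_L) = √(50 × 282) = √14100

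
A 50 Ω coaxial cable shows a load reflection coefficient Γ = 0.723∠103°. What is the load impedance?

Z_L ≈ 12.9 + j38.1 Ω

Z_L = Z_0·(1 + Γ)/(1 − Γ) = 50·(0.837 + j0.704)/(1.16 − j0.704)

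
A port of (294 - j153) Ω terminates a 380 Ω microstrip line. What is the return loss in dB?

Γ = (-86 − j153)/(674 − j153), |Γ| = 0.254
RL = −20·log₁₀|Γ| = −20·log₁₀(0.254)

RL ≈ 11.9 dB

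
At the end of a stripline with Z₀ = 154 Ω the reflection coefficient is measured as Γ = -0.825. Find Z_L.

Z_L ≈ 14.8 Ω

Z_L = Z_0·(1 + Γ)/(1 − Γ) = 154·(0.175)/(1.82)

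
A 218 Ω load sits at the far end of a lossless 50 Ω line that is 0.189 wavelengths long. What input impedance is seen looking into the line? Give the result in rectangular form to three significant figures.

Z_in ≈ 13.2 − j18.9 Ω

βl = 2π × 0.189 = 68°
tan(βl) = tan(68°) = 2.48
Z_in = Z_0·(Z_L + jZ_0·tanβl)/(Z_0 + jZ_L·tanβl)
     = 50·(218 + j124)/(50 + j541)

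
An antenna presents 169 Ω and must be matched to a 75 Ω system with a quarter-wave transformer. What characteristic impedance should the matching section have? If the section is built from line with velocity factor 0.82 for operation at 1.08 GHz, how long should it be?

Z_qwt ≈ 113 Ω; length ≈ 5.69 cm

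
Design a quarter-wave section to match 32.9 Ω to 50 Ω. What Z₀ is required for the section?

Z_qwt = √(Z_0·R_L) = √(50 × 32.9) = √1645

Z_qwt ≈ 40.6 Ω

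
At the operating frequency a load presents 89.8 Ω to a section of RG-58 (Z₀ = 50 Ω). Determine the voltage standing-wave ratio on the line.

Γ = (89.8 − 50)/(89.8 + 50) = 0.285
VSWR = (1 + 0.285)/(1 − 0.285)

VSWR ≈ 1.8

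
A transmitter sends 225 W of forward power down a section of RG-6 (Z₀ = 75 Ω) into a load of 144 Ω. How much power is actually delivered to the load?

Γ = (144 − 75)/(144 + 75) = 0.315
|Γ|² = 0.0993
P_refl = |Γ|²·P_inc = 22.3 W, P_del = (1 − |Γ|²)·P_inc = 203 W

P_delivered ≈ 203 W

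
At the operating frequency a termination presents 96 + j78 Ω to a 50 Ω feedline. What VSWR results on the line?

VSWR ≈ 3.42

Γ = (Z_L − Z_0)/(Z_L + Z_0) = (46 + j78)/(146 + j78)
|Γ| = 90.6/166 = 0.547
VSWR = (1 + |Γ|)/(1 − |Γ|) = 1.55/0.453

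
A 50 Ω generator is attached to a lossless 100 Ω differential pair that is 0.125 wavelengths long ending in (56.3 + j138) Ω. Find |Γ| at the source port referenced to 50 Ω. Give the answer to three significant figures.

|Γ| ≈ 0.83

βl = 2π × 0.125 = 45°
tan(βl) = 1
Z_in = Z_0·(Z_L + jZ_0·tanβl)/(Z_0 + jZ_L·tanβl) = 244 − j265 Ω
Γ_s = (Z_in − Z_s)/(Z_in + Z_s) = (194 − j265)/(294 − j265), |Γ_s| = 0.83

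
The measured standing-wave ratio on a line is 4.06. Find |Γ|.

|Γ| = (S − 1)/(S + 1) = (4.06 − 1)/(4.06 + 1) = 3.06/5.06

|Γ| ≈ 0.605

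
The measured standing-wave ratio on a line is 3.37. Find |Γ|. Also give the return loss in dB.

|Γ| ≈ 0.542; return loss ≈ 5.31 dB

|Γ| = (S − 1)/(S + 1) = (3.37 − 1)/(3.37 + 1) = 2.37/4.37
RL = −20·log₁₀|Γ| = −20·log₁₀(0.542)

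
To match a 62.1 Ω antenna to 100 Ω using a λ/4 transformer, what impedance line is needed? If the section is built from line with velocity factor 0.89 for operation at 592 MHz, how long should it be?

Z_qwt = √(Z_0·R_L) = √(100 × 62.1) = √6210
λ = 0.89·c/f = 0.451 m, so l = λ/4 = 0.113 m

Z_qwt ≈ 78.8 Ω; length ≈ 11.3 cm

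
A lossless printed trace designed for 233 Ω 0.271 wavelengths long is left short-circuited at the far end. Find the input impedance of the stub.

Z_in ≈ −j1760 Ω

βl = 2π × 0.271 = 97.6°
tan(βl) = -7.53
For a short-circuited stub, Z_in = jZ_0·tan(βl)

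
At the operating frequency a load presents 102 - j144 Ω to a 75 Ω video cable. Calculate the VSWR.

VSWR ≈ 4.59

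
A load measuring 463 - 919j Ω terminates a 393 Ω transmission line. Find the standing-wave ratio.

VSWR ≈ 6.51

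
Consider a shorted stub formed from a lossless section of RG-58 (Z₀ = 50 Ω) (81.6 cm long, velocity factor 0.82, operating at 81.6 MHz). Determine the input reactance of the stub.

X_in ≈ -383 Ω (capacitive)

λ = v/f = 0.82·c / 81.6 MHz = 3.01 m
βl = 2π·l/λ = 2π × 0.271 = 97.4°
tan(βl) = -7.66
For a shorted stub, Z_in = jZ_0·tan(βl)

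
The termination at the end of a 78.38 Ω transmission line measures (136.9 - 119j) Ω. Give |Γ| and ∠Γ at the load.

Γ ≈ 0.539 ∠ -34.9°

Γ = (Z_L − Z_0)/(Z_L + Z_0) = (58.52 − j119)/(215.3 − j119)
|Γ| = 133/246 = 0.539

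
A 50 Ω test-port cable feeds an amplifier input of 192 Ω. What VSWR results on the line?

VSWR ≈ 3.84

Γ = (192 − 50)/(192 + 50) = 0.587
VSWR = (1 + 0.587)/(1 − 0.587)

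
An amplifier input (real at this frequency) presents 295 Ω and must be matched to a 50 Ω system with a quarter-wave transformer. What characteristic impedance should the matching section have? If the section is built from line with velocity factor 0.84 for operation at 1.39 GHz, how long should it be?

Z_qwt ≈ 121 Ω; length ≈ 4.53 cm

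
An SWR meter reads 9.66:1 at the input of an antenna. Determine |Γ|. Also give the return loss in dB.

|Γ| ≈ 0.812; return loss ≈ 1.8 dB

|Γ| = (S − 1)/(S + 1) = (9.66 − 1)/(9.66 + 1) = 8.66/10.7
RL = −20·log₁₀|Γ| = −20·log₁₀(0.812)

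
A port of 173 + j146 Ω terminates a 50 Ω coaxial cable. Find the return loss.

RL ≈ 2.9 dB

Γ = (123 + j146)/(223 + j146), |Γ| = 0.716
RL = −20·log₁₀|Γ| = −20·log₁₀(0.716)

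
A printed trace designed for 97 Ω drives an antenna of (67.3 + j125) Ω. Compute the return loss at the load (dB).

Γ = (-29.7 + j125)/(164.3 + j125), |Γ| = 0.622
RL = −20·log₁₀|Γ| = −20·log₁₀(0.622)

RL ≈ 4.12 dB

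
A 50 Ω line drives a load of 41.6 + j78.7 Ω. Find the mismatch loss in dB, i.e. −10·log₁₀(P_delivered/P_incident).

mismatch loss ≈ 2.44 dB

Γ = (-8.4 + j78.7)/(91.6 + j78.7), |Γ| = 0.655
|Γ|² = 0.43, so P_del/P_inc = 1 − |Γ|² = 0.57
ML = −10·log₁₀(1 − |Γ|²)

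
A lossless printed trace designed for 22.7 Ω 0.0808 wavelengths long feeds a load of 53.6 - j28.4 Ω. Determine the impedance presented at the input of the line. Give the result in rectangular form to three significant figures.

βl = 2π × 0.0808 = 29.1°
tan(βl) = tan(29.1°) = 0.556
Z_in = Z_0·(Z_L + jZ_0·tanβl)/(Z_0 + jZ_L·tanβl)
     = 22.7·(53.6 − j15.8)/(38.5 + j29.8)

Z_in ≈ 15.3 − j21.1 Ω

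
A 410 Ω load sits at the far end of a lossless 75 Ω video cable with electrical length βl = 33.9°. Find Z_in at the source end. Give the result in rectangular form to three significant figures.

Z_in ≈ 41.1 − j100 Ω

tan(βl) = tan(33.9°) = 0.672
Z_in = Z_0·(Z_L + jZ_0·tanβl)/(Z_0 + jZ_L·tanβl)
     = 75·(410 + j50.4)/(75 + j276)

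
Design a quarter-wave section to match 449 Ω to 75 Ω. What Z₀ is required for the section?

Z_qwt ≈ 184 Ω

Z_qwt = √(Z_0·R_L) = √(75 × 449) = √33680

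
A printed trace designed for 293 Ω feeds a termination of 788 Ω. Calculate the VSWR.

VSWR ≈ 2.69

For a purely resistive load, VSWR = R_L/Z_0 or Z_0/R_L (whichever > 1) = 788/293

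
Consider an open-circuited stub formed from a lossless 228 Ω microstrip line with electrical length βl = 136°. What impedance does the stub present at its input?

tan(βl) = -0.966
For an open-circuited stub, Z_in = −jZ_0·cot(βl) = −jZ_0/tan(βl)

Z_in ≈ +j236 Ω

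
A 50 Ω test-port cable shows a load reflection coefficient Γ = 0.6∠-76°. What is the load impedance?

Z_L ≈ 29.9 − j54.4 Ω

Z_L = Z_0·(1 + Γ)/(1 − Γ) = 50·(1.15 − j0.582)/(0.855 + j0.582)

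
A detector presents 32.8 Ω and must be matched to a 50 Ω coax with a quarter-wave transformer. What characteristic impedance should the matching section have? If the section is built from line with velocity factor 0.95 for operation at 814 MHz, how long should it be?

Z_qwt ≈ 40.5 Ω; length ≈ 8.75 cm

Z_qwt = √(Z_0·R_L) = √(50 × 32.8) = √1640
λ = 0.95·c/f = 0.35 m, so l = λ/4 = 0.0875 m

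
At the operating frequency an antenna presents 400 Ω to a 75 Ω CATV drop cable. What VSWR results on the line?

VSWR ≈ 5.33

For a purely resistive load, VSWR = R_L/Z_0 or Z_0/R_L (whichever > 1) = 400/75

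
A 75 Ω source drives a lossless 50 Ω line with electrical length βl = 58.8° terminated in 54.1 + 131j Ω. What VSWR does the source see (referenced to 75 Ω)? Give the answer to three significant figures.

tan(βl) = 1.65
Z_in = Z_0·(Z_L + jZ_0·tanβl)/(Z_0 + jZ_L·tanβl) = 14.1 − j56.6 Ω
Γ_s = (Z_in − Z_s)/(Z_in + Z_s) = (-60.9 − j56.6)/(89.1 − j56.6), |Γ_s| = 0.787
VSWR = (1 + |Γ_s|)/(1 − |Γ_s|)

VSWR ≈ 8.39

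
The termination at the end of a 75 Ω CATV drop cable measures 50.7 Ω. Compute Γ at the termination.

Γ = (Z_L − Z_0)/(Z_L + Z_0) = (50.7 − 75)/(50.7 + 75) = -24.3/125.7

Γ = -0.193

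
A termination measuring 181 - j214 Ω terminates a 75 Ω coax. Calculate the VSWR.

VSWR ≈ 6.04

Γ = (Z_L − Z_0)/(Z_L + Z_0) = (106 − j214)/(256 − j214)
|Γ| = 239/334 = 0.716
VSWR = (1 + |Γ|)/(1 − |Γ|) = 1.72/0.284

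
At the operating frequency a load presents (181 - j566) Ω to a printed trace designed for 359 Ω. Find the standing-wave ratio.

VSWR ≈ 7.28

Γ = (Z_L − Z_0)/(Z_L + Z_0) = (-178 − j566)/(540 − j566)
|Γ| = 593/782 = 0.758
VSWR = (1 + |Γ|)/(1 − |Γ|) = 1.76/0.242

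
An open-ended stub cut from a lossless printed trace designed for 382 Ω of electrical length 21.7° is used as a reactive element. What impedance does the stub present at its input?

tan(βl) = 0.398
For an open-ended stub, Z_in = −jZ_0·cot(βl) = −jZ_0/tan(βl)

Z_in ≈ −j960 Ω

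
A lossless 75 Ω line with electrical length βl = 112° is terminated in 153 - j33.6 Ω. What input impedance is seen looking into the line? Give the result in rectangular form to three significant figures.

tan(βl) = tan(112°) = -2.48
Z_in = Z_0·(Z_L + jZ_0·tanβl)/(Z_0 + jZ_L·tanβl)
     = 75·(153 − j219)/(-8.16 − j379)

Z_in ≈ 42.7 + j31.2 Ω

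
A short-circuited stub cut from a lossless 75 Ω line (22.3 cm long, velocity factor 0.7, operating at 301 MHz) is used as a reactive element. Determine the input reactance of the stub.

X_in ≈ -160 Ω (capacitive)

λ = v/f = 0.7·c / 301 MHz = 0.698 m
βl = 2π·l/λ = 2π × 0.32 = 115°
tan(βl) = -2.14
For a short-circuited stub, Z_in = jZ_0·tan(βl)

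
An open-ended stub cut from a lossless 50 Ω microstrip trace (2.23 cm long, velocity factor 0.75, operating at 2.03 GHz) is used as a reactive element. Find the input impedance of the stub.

λ = v/f = 0.75·c / 2.03 GHz = 0.111 m
βl = 2π·l/λ = 2π × 0.201 = 72.4°
tan(βl) = 3.16
For an open-ended stub, Z_in = −jZ_0·cot(βl) = −jZ_0/tan(βl)

Z_in ≈ −j15.8 Ω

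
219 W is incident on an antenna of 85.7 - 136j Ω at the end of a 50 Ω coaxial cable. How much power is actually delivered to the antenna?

|Γ| = |(35.7 − j136)/(135.7 − j136)| = 0.732
|Γ|² = 0.536
P_refl = |Γ|²·P_inc = 117 W, P_del = (1 − |Γ|²)·P_inc = 102 W

P_delivered ≈ 102 W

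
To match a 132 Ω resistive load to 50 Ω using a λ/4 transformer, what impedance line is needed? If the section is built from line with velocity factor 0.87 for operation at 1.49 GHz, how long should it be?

Z_qwt = √(Z_0·R_L) = √(50 × 132) = √6600
λ = 0.87·c/f = 0.175 m, so l = λ/4 = 0.0438 m

Z_qwt ≈ 81.2 Ω; length ≈ 4.38 cm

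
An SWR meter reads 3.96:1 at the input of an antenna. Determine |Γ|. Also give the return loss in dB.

|Γ| = (S − 1)/(S + 1) = (3.96 − 1)/(3.96 + 1) = 2.96/4.96
RL = −20·log₁₀|Γ| = −20·log₁₀(0.597)

|Γ| ≈ 0.597; return loss ≈ 4.48 dB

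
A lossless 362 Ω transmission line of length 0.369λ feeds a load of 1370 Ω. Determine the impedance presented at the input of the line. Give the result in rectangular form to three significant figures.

Z_in ≈ 168 + j295 Ω

βl = 2π × 0.369 = 133°
tan(βl) = tan(133°) = -1.08
Z_in = Z_0·(Z_L + jZ_0·tanβl)/(Z_0 + jZ_L·tanβl)
     = 362·(1370 − j390)/(362 − j1480)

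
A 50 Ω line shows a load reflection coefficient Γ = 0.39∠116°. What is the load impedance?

Z_L = Z_0·(1 + Γ)/(1 − Γ) = 50·(0.829 + j0.351)/(1.17 − j0.351)

Z_L ≈ 28.4 + j23.5 Ω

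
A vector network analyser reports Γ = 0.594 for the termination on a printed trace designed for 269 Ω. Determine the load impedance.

Z_L = Z_0·(1 + Γ)/(1 − Γ) = 269·(1.59)/(0.406)

Z_L ≈ 1060 Ω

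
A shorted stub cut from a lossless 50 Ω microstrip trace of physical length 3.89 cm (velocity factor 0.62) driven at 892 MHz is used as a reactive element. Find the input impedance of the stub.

λ = v/f = 0.62·c / 892 MHz = 0.209 m
βl = 2π·l/λ = 2π × 0.187 = 67.2°
tan(βl) = 2.37
For a shorted stub, Z_in = jZ_0·tan(βl)

Z_in ≈ +j119 Ω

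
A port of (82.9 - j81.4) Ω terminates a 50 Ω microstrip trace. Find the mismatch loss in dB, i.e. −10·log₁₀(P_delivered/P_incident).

mismatch loss ≈ 1.66 dB

Γ = (32.9 − j81.4)/(132.9 − j81.4), |Γ| = 0.563
|Γ|² = 0.317, so P_del/P_inc = 1 − |Γ|² = 0.683
ML = −10·log₁₀(1 − |Γ|²)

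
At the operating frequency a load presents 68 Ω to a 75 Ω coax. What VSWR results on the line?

VSWR ≈ 1.1

Γ = (68 − 75)/(68 + 75) = -0.049
VSWR = (1 + 0.049)/(1 − 0.049)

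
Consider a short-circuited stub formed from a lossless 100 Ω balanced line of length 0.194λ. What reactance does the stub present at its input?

X_in ≈ 272 Ω (inductive)

βl = 2π × 0.194 = 69.8°
tan(βl) = 2.72
For a short-circuited stub, Z_in = jZ_0·tan(βl)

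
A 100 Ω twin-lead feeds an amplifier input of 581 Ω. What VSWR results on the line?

VSWR ≈ 5.81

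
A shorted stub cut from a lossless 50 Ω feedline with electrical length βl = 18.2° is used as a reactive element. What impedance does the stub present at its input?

Z_in ≈ +j16.4 Ω

tan(βl) = 0.329
For a shorted stub, Z_in = jZ_0·tan(βl)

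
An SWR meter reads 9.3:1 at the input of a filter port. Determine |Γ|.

|Γ| = (S − 1)/(S + 1) = (9.3 − 1)/(9.3 + 1) = 8.3/10.3

|Γ| ≈ 0.806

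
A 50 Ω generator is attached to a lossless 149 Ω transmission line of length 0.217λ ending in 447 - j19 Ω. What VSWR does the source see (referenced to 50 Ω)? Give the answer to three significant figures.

βl = 2π × 0.217 = 78.1°
tan(βl) = 4.75
Z_in = Z_0·(Z_L + jZ_0·tanβl)/(Z_0 + jZ_L·tanβl) = 51.2 − j25.6 Ω
Γ_s = (Z_in − Z_s)/(Z_in + Z_s) = (1.21 − j25.6)/(101 − j25.6), |Γ_s| = 0.245
VSWR = (1 + |Γ_s|)/(1 − |Γ_s|)

VSWR ≈ 1.65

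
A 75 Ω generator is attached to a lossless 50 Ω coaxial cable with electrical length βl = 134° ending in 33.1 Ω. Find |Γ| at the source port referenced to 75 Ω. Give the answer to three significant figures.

|Γ| ≈ 0.28

tan(βl) = -1.04
Z_in = Z_0·(Z_L + jZ_0·tanβl)/(Z_0 + jZ_L·tanβl) = 46.7 − j19.8 Ω
Γ_s = (Z_in − Z_s)/(Z_in + Z_s) = (-28.3 − j19.8)/(122 − j19.8), |Γ_s| = 0.28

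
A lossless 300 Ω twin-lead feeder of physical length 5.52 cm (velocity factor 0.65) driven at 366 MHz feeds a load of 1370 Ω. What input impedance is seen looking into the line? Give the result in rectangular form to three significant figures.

λ = v/f = 0.65·c / 366 MHz = 0.533 m
βl = 2π·l/λ = 2π × 0.104 = 37.3°
tan(βl) = tan(37.3°) = 0.762
Z_in = Z_0·(Z_L + jZ_0·tanβl)/(Z_0 + jZ_L·tanβl)
     = 300·(1370 + j229)/(300 + j1040)

Z_in ≈ 165 − j346 Ω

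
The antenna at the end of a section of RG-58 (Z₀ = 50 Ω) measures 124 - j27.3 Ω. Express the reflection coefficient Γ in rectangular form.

Γ ≈ 0.439 − j0.088

Γ = (Z_L − Z_0)/(Z_L + Z_0) = (74 − j27.3)/(174 − j27.3)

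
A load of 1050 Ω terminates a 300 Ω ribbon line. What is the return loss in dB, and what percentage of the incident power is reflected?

Γ = (1050 − 300)/(1050 + 300) = 0.556
RL = −20·log₁₀(0.556) = 5.11 dB
P_refl/P_inc = |Γ|² = 0.309

RL ≈ 5.11 dB; 30.9% of incident power reflected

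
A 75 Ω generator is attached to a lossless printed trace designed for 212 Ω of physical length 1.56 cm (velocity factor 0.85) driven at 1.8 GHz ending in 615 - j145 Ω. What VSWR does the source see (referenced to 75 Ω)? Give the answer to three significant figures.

λ = v/f = 0.85·c / 1.8 GHz = 0.142 m
βl = 2π·l/λ = 2π × 0.11 = 39.6°
tan(βl) = 0.829
Z_in = Z_0·(Z_L + jZ_0·tanβl)/(Z_0 + jZ_L·tanβl) = 126 − j174 Ω
Γ_s = (Z_in − Z_s)/(Z_in + Z_s) = (51 − j174)/(201 − j174), |Γ_s| = 0.682
VSWR = (1 + |Γ_s|)/(1 − |Γ_s|)

VSWR ≈ 5.28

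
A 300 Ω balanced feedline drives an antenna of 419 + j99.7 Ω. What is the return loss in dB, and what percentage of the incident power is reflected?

RL ≈ 13.4 dB; 4.57% of incident power reflected

Γ = (119 + j99.7)/(719 + j99.7), |Γ| = 0.214
RL = −20·log₁₀(0.214) = 13.4 dB
P_refl/P_inc = |Γ|² = 0.0457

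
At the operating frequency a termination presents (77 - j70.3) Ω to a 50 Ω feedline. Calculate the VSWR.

Γ = (Z_L − Z_0)/(Z_L + Z_0) = (27 − j70.3)/(127 − j70.3)
|Γ| = 75.3/145 = 0.519
VSWR = (1 + |Γ|)/(1 − |Γ|) = 1.52/0.481

VSWR ≈ 3.16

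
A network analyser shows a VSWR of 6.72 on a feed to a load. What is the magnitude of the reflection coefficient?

|Γ| = (S − 1)/(S + 1) = (6.72 − 1)/(6.72 + 1) = 5.72/7.72

|Γ| ≈ 0.741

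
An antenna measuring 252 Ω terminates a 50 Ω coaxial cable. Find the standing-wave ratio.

For a purely resistive load, VSWR = R_L/Z_0 or Z_0/R_L (whichever > 1) = 252/50

VSWR ≈ 5.04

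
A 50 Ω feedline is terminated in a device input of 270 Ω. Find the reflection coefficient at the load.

Γ = 0.688

Γ = (Z_L − Z_0)/(Z_L + Z_0) = (270 − 50)/(270 + 50) = 220/320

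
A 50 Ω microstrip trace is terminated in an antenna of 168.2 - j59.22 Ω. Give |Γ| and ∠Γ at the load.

Γ = (Z_L − Z_0)/(Z_L + Z_0) = (118.2 − j59.22)/(218.2 − j59.22)
|Γ| = 132/226 = 0.585

Γ ≈ 0.585 ∠ -11.4°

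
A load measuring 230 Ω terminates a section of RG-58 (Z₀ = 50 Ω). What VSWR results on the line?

VSWR ≈ 4.6

Γ = (230 − 50)/(230 + 50) = 0.643
VSWR = (1 + 0.643)/(1 − 0.643)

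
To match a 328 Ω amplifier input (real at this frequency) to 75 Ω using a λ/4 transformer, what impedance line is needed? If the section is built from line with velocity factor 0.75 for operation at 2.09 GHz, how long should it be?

Z_qwt ≈ 157 Ω; length ≈ 2.69 cm

Z_qwt = √(Z_0·R_L) = √(75 × 328) = √24600
λ = 0.75·c/f = 0.108 m, so l = λ/4 = 0.0269 m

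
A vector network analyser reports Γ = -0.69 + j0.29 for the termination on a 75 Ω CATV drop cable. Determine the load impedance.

Z_L = Z_0·(1 + Γ)/(1 − Γ) = 75·(0.31 + j0.29)/(1.69 − j0.29)

Z_L ≈ 11.2 + j14.8 Ω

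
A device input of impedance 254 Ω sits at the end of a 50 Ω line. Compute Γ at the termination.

Γ = 0.671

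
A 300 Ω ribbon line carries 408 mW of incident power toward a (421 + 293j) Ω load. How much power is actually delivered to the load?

|Γ| = |(121 + j293)/(721 + j293)| = 0.407
|Γ|² = 0.166
P_refl = |Γ|²·P_inc = 67.7 mW, P_del = (1 − |Γ|²)·P_inc = 340 mW

P_delivered ≈ 340 mW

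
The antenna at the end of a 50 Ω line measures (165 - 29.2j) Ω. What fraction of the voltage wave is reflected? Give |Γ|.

|Γ| ≈ 0.547

Γ = (Z_L − Z_0)/(Z_L + Z_0) = (115 − j29.2)/(215 − j29.2)
|Γ| = 119/217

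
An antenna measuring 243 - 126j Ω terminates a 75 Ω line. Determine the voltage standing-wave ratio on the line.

Γ = (Z_L − Z_0)/(Z_L + Z_0) = (168 − j126)/(318 − j126)
|Γ| = 210/342 = 0.614
VSWR = (1 + |Γ|)/(1 − |Γ|) = 1.61/0.386

VSWR ≈ 4.18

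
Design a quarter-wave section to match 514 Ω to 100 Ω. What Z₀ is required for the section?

Z_qwt = √(Z_0·R_L) = √(100 × 514) = √51400

Z_qwt ≈ 227 Ω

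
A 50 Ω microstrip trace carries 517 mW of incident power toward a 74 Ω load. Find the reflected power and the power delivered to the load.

Γ = (74 − 50)/(74 + 50) = 0.194
|Γ|² = 0.0375
P_refl = |Γ|²·P_inc = 19.4 mW, P_del = (1 − |Γ|²)·P_inc = 498 mW

P_reflected ≈ 19.4 mW; P_delivered ≈ 498 mW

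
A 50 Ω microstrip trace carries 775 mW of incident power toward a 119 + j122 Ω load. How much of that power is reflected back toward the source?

P_reflected ≈ 350 mW

|Γ| = |(69 + j122)/(169 + j122)| = 0.672
|Γ|² = 0.452
P_refl = |Γ|²·P_inc = 350 mW, P_del = (1 − |Γ|²)·P_inc = 425 mW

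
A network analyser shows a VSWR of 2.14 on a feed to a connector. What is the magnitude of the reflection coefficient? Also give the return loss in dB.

|Γ| ≈ 0.363; return loss ≈ 8.8 dB

|Γ| = (S − 1)/(S + 1) = (2.14 − 1)/(2.14 + 1) = 1.14/3.14
RL = −20·log₁₀|Γ| = −20·log₁₀(0.363)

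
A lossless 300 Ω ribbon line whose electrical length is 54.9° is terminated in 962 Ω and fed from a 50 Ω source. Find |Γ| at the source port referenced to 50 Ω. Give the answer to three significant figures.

|Γ| ≈ 0.774

tan(βl) = 1.42
Z_in = Z_0·(Z_L + jZ_0·tanβl)/(Z_0 + jZ_L·tanβl) = 133 − j182 Ω
Γ_s = (Z_in − Z_s)/(Z_in + Z_s) = (83.4 − j182)/(183 − j182), |Γ_s| = 0.774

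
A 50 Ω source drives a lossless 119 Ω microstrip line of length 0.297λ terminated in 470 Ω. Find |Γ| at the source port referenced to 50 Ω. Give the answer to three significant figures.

βl = 2π × 0.297 = 107°
tan(βl) = -3.29
Z_in = Z_0·(Z_L + jZ_0·tanβl)/(Z_0 + jZ_L·tanβl) = 32.7 + j33.7 Ω
Γ_s = (Z_in − Z_s)/(Z_in + Z_s) = (-17.3 + j33.7)/(82.7 + j33.7), |Γ_s| = 0.424

|Γ| ≈ 0.424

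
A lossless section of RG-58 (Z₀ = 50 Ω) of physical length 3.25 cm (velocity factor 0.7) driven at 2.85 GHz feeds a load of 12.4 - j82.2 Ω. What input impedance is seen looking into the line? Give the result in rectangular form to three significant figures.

Z_in ≈ 102 − j254 Ω

λ = v/f = 0.7·c / 2.85 GHz = 0.0737 m
βl = 2π·l/λ = 2π × 0.441 = 159°
tan(βl) = tan(159°) = -0.388
Z_in = Z_0·(Z_L + jZ_0·tanβl)/(Z_0 + jZ_L·tanβl)
     = 50·(12.4 − j102)/(18.1 − j4.81)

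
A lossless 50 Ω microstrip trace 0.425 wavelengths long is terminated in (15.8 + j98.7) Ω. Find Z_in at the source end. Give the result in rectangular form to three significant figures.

βl = 2π × 0.425 = 153°
tan(βl) = tan(153°) = -0.51
Z_in = Z_0·(Z_L + jZ_0·tanβl)/(Z_0 + jZ_L·tanβl)
     = 50·(15.8 + j73.2)/(100 − j8.05)

Z_in ≈ 4.92 + j36.9 Ω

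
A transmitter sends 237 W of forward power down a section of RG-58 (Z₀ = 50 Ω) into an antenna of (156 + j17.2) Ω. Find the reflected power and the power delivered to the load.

|Γ| = |(106 + j17.2)/(206 + j17.2)| = 0.519
|Γ|² = 0.27
P_refl = |Γ|²·P_inc = 64 W, P_del = (1 − |Γ|²)·P_inc = 173 W

P_reflected ≈ 64 W; P_delivered ≈ 173 W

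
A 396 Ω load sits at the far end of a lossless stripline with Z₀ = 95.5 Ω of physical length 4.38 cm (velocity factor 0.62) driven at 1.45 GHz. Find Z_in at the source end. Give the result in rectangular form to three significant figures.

λ = v/f = 0.62·c / 1.45 GHz = 0.128 m
βl = 2π·l/λ = 2π × 0.341 = 123°
tan(βl) = tan(123°) = -1.54
Z_in = Z_0·(Z_L + jZ_0·tanβl)/(Z_0 + jZ_L·tanβl)
     = 95.5·(396 − j147)/(95.5 − j612)

Z_in ≈ 31.9 + j56.9 Ω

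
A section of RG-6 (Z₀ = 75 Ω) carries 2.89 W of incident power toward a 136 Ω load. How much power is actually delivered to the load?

Γ = (136 − 75)/(136 + 75) = 0.289
|Γ|² = 0.0836
P_refl = |Γ|²·P_inc = 0.242 W, P_del = (1 − |Γ|²)·P_inc = 2.65 W

P_delivered ≈ 2.65 W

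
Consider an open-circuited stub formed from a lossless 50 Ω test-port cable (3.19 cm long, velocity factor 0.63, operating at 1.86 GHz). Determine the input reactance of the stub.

X_in ≈ 21.2 Ω (inductive)

λ = v/f = 0.63·c / 1.86 GHz = 0.102 m
βl = 2π·l/λ = 2π × 0.314 = 113°
tan(βl) = -2.35
For an open-circuited stub, Z_in = −jZ_0·cot(βl) = −jZ_0/tan(βl)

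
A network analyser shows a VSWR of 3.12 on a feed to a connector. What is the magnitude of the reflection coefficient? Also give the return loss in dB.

|Γ| ≈ 0.515; return loss ≈ 5.77 dB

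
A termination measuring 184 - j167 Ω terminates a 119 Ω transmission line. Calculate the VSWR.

Γ = (Z_L − Z_0)/(Z_L + Z_0) = (65 − j167)/(303 − j167)
|Γ| = 179/346 = 0.518
VSWR = (1 + |Γ|)/(1 − |Γ|) = 1.52/0.482

VSWR ≈ 3.15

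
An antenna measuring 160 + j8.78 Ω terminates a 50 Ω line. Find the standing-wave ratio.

VSWR ≈ 3.21

Γ = (Z_L − Z_0)/(Z_L + Z_0) = (110 + j8.78)/(210 + j8.78)
|Γ| = 110/210 = 0.525
VSWR = (1 + |Γ|)/(1 − |Γ|) = 1.53/0.475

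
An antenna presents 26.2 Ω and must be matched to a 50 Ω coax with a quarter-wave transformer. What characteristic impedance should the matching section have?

Z_qwt = √(Z_0·R_L) = √(50 × 26.2) = √1310

Z_qwt ≈ 36.2 Ω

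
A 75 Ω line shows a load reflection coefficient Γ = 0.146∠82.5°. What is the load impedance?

Z_L ≈ 74.7 + j22.1 Ω

Z_L = Z_0·(1 + Γ)/(1 − Γ) = 75·(1.02 + j0.145)/(0.981 − j0.145)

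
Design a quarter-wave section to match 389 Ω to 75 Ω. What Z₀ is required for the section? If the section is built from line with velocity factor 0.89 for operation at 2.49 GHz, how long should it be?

Z_qwt = √(Z_0·R_L) = √(75 × 389) = √29180
λ = 0.89·c/f = 0.107 m, so l = λ/4 = 0.0268 m

Z_qwt ≈ 171 Ω; length ≈ 2.68 cm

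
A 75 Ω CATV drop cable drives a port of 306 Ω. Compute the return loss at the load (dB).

RL ≈ 4.35 dB

Γ = (306 − 75)/(306 + 75) = 0.606
RL = −20·log₁₀|Γ| = −20·log₁₀(0.606)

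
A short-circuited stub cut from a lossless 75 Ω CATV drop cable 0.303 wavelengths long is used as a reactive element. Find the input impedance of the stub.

βl = 2π × 0.303 = 109°
tan(βl) = -2.89
For a short-circuited stub, Z_in = jZ_0·tan(βl)

Z_in ≈ −j217 Ω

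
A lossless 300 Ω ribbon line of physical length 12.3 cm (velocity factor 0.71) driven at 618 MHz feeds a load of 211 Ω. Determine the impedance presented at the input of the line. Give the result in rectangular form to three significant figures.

Z_in ≈ 306 − j107 Ω

λ = v/f = 0.71·c / 618 MHz = 0.345 m
βl = 2π·l/λ = 2π × 0.357 = 128°
tan(βl) = tan(128°) = -1.26
Z_in = Z_0·(Z_L + jZ_0·tanβl)/(Z_0 + jZ_L·tanβl)
     = 300·(211 − j377)/(300 − j266)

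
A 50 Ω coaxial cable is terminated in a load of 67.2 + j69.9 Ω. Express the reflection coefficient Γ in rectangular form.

Γ = (Z_L − Z_0)/(Z_L + Z_0) = (17.2 + j69.9)/(117.2 + j69.9)

Γ ≈ 0.371 + j0.375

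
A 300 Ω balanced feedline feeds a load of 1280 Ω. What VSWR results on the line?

Γ = (1280 − 300)/(1280 + 300) = 0.62
VSWR = (1 + 0.62)/(1 − 0.62)

VSWR ≈ 4.27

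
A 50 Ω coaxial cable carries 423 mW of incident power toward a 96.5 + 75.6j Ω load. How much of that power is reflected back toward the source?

P_reflected ≈ 123 mW

|Γ| = |(46.5 + j75.6)/(146.5 + j75.6)| = 0.538
|Γ|² = 0.29
P_refl = |Γ|²·P_inc = 123 mW, P_del = (1 − |Γ|²)·P_inc = 300 mW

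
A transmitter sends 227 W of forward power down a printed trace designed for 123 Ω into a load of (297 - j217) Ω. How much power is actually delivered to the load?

P_delivered ≈ 148 W

|Γ| = |(174 − j217)/(420 − j217)| = 0.588
|Γ|² = 0.346
P_refl = |Γ|²·P_inc = 78.6 W, P_del = (1 − |Γ|²)·P_inc = 148 W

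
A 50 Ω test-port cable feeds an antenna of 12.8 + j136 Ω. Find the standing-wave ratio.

Γ = (Z_L − Z_0)/(Z_L + Z_0) = (-37.2 + j136)/(62.8 + j136)
|Γ| = 141/150 = 0.941
VSWR = (1 + |Γ|)/(1 − |Γ|) = 1.94/0.0588

VSWR ≈ 33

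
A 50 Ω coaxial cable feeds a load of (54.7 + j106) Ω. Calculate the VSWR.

Γ = (Z_L − Z_0)/(Z_L + Z_0) = (4.7 + j106)/(104.7 + j106)
|Γ| = 106/149 = 0.712
VSWR = (1 + |Γ|)/(1 − |Γ|) = 1.71/0.288

VSWR ≈ 5.95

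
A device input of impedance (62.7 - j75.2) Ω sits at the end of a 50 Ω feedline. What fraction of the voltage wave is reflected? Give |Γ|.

|Γ| ≈ 0.563

Γ = (Z_L − Z_0)/(Z_L + Z_0) = (12.7 − j75.2)/(112.7 − j75.2)
|Γ| = 76.3/135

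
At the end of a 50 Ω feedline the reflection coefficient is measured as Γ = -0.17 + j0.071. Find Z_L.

Z_L = Z_0·(1 + Γ)/(1 − Γ) = 50·(0.83 + j0.071)/(1.17 − j0.071)

Z_L ≈ 35.2 + j5.17 Ω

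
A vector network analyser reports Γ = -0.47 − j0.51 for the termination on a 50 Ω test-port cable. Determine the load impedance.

Z_L ≈ 10.7 − j21.1 Ω

Z_L = Z_0·(1 + Γ)/(1 − Γ) = 50·(0.53 − j0.51)/(1.47 + j0.51)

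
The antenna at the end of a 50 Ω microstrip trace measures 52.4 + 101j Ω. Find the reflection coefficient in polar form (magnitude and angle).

Γ = (Z_L − Z_0)/(Z_L + Z_0) = (2.4 + j101)/(102.4 + j101)
|Γ| = 101/144 = 0.702

Γ ≈ 0.702 ∠ 44°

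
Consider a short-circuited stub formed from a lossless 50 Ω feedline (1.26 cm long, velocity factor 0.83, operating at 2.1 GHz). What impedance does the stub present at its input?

λ = v/f = 0.83·c / 2.1 GHz = 0.119 m
βl = 2π·l/λ = 2π × 0.106 = 38.3°
tan(βl) = 0.788
For a short-circuited stub, Z_in = jZ_0·tan(βl)

Z_in ≈ +j39.4 Ω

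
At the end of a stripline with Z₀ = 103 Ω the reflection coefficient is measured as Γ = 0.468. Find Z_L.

Z_L = Z_0·(1 + Γ)/(1 − Γ) = 103·(1.47)/(0.532)

Z_L ≈ 284 Ω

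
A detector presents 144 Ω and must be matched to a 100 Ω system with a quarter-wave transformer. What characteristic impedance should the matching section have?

Z_qwt ≈ 120 Ω

Z_qwt = √(Z_0·R_L) = √(100 × 144) = √14400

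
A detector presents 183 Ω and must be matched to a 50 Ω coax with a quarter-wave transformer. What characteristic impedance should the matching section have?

Z_qwt = √(Z_0·R_L) = √(50 × 183) = √9150

Z_qwt ≈ 95.7 Ω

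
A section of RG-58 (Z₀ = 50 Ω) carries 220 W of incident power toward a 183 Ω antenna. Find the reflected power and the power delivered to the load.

P_reflected ≈ 71.7 W; P_delivered ≈ 148 W

Γ = (183 − 50)/(183 + 50) = 0.571
|Γ|² = 0.326
P_refl = |Γ|²·P_inc = 71.7 W, P_del = (1 − |Γ|²)·P_inc = 148 W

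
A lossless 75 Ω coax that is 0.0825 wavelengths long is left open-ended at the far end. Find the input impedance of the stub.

Z_in ≈ −j131 Ω

βl = 2π × 0.0825 = 29.7°
tan(βl) = 0.57
For an open-ended stub, Z_in = −jZ_0·cot(βl) = −jZ_0/tan(βl)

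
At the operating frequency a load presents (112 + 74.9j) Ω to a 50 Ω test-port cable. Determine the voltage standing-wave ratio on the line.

VSWR ≈ 3.39

Γ = (Z_L − Z_0)/(Z_L + Z_0) = (62 + j74.9)/(162 + j74.9)
|Γ| = 97.2/178 = 0.545
VSWR = (1 + |Γ|)/(1 − |Γ|) = 1.54/0.455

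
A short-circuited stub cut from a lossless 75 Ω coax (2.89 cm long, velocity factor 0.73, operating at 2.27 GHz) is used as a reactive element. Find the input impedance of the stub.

λ = v/f = 0.73·c / 2.27 GHz = 0.0965 m
βl = 2π·l/λ = 2π × 0.3 = 108°
tan(βl) = -3.11
For a short-circuited stub, Z_in = jZ_0·tan(βl)

Z_in ≈ −j233 Ω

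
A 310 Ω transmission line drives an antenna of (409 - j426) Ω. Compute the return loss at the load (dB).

RL ≈ 5.62 dB

Γ = (99 − j426)/(719 − j426), |Γ| = 0.523
RL = −20·log₁₀|Γ| = −20·log₁₀(0.523)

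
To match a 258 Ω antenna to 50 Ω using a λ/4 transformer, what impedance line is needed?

Z_qwt = √(Z_0·R_L) = √(50 × 258) = √12900

Z_qwt ≈ 114 Ω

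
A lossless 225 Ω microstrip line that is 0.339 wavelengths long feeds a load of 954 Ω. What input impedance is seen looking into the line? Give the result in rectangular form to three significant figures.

Z_in ≈ 72.3 + j130 Ω

βl = 2π × 0.339 = 122°
tan(βl) = tan(122°) = -1.6
Z_in = Z_0·(Z_L + jZ_0·tanβl)/(Z_0 + jZ_L·tanβl)
     = 225·(954 − j360)/(225 − j1520)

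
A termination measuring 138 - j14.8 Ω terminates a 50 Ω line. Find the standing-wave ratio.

VSWR ≈ 2.8

Γ = (Z_L − Z_0)/(Z_L + Z_0) = (88 − j14.8)/(188 − j14.8)
|Γ| = 89.2/189 = 0.473
VSWR = (1 + |Γ|)/(1 − |Γ|) = 1.47/0.527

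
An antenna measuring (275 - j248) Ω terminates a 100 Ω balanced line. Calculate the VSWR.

VSWR ≈ 5.16

Γ = (Z_L − Z_0)/(Z_L + Z_0) = (175 − j248)/(375 − j248)
|Γ| = 304/450 = 0.675
VSWR = (1 + |Γ|)/(1 − |Γ|) = 1.68/0.325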